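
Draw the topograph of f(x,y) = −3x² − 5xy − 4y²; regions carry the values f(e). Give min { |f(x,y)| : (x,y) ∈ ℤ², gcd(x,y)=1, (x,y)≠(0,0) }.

translate: b→-1 (≡5 mod 6), so (3,5,4)→(3,-1,2)
flip: (3,-1,2)→(2,1,3)
reduced (well bottom): (2,1,3) with a≤c, −a<b≤a
well minimum |f| = |-2| = 2 (negative-definite)

2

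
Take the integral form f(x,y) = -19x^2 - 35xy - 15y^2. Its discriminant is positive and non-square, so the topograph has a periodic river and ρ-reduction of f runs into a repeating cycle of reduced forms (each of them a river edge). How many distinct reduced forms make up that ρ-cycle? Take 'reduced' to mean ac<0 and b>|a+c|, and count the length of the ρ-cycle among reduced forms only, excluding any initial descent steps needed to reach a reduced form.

D = 85, ⌊√D⌋ = 9
descent: ρ → (-15,5,1)
descent: ρ → (1,9,-1)  [lands on river]
river: ρ → (-1,9,1)
ρ-cycle length = 2 (tail of 2 descent steps not counted)

2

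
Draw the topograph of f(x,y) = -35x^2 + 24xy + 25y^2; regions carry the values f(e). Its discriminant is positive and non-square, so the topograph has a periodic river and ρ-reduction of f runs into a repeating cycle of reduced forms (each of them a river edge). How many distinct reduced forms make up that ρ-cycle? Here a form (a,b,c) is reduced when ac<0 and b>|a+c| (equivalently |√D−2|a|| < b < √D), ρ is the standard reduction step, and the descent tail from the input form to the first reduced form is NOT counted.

D = 4076, ⌊√D⌋ = 63
river: ρ → (25,26,-34)
river: ρ → (-34,42,17)
river: ρ → (17,60,-7)
river: ρ → (-7,52,49)
river: ρ → (49,46,-10)
river: ρ → (-10,54,29)
river: ρ → (29,62,-2)
river: ρ → (-2,62,29)
river: ρ → (29,54,-10)
river: ρ → (-10,46,49)
river: ρ → (49,52,-7)
river: ρ → (-7,60,17)
river: ρ → (17,42,-34)
river: ρ → (-34,26,25)
river: ρ → (25,24,-35)
river: ρ → (-35,46,14)
river: ρ → (14,38,-47)
river: ρ → (-47,56,5)
river: ρ → (5,54,-58)
river: ρ → (-58,62,1)
river: ρ → (1,62,-58)
river: ρ → (-58,54,5)
river: ρ → (5,56,-47)
river: ρ → (-47,38,14)
river: ρ → (14,46,-35)
river: ρ → (-35,24,25)
ρ-cycle length = 26 (tail of 0 descent steps not counted)

26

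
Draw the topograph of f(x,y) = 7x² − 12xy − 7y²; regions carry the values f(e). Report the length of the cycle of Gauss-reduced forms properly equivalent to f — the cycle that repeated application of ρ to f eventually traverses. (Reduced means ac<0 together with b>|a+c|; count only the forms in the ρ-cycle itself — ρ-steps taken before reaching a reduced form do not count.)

D = 340, ⌊√D⌋ = 18
descent: ρ → (-7,12,7)  [lands on river]
river: ρ → (7,16,-3)
river: ρ → (-3,14,12)
river: ρ → (12,10,-5)
river: ρ → (-5,10,12)
river: ρ → (12,14,-3)
river: ρ → (-3,16,7)
river: ρ → (7,12,-7)
river: ρ → (-7,16,3)
river: ρ → (3,14,-12)
river: ρ → (-12,10,5)
river: ρ → (5,10,-12)
river: ρ → (-12,14,3)
river: ρ → (3,16,-7)
ρ-cycle length = 14 (tail of 1 descent step not counted)

14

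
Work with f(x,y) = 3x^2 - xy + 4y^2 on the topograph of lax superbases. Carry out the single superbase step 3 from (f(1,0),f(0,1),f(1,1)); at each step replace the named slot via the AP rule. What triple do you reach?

start (3,4,6) = (f(1,0),f(0,1),f(1,1))
replace slot 3: 2·(3+4) − 6 = 8 → (3,4,8)

3,4,8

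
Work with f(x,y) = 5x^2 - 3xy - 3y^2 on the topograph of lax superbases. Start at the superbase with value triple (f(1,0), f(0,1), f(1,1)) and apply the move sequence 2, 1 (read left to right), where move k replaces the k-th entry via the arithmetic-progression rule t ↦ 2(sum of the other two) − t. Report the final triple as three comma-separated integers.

start (5,-3,-1) = (f(1,0),f(0,1),f(1,1))
replace slot 2: 2·(5+(-1)) − (-3) = 11 → (5,11,-1)
replace slot 1: 2·(11+(-1)) − 5 = 15 → (15,11,-1)

15,11,-1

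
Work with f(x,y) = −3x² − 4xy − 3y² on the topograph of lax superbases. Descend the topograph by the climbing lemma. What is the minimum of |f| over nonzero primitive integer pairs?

translate: b→-2 (≡4 mod 6), so (3,4,3)→(3,-2,2)
flip: (3,-2,2)→(2,2,3)
reduced (well bottom): (2,2,3) with a≤c, −a<b≤a
well minimum |f| = |-2| = 2 (negative-definite)

2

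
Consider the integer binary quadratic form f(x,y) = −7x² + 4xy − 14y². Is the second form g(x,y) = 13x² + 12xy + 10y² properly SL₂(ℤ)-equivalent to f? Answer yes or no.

D₁ = -376, D₂ = -376
f is negative-definite; reduce −f:
−f: reduced (well bottom): (7,-4,14) with a≤c, −a<b≤a
flip sign back: reduced form of f is (-7,4,-14)
g: flip: (13,12,10)→(10,-12,13)
g: translate: b→8 (≡-12 mod 20), so (10,-12,13)→(10,8,11)
g: reduced (well bottom): (10,8,11) with a≤c, −a<b≤a
reduced forms (-7, 4, -14) vs (10, 8, 11) ⇒ inequivalent

no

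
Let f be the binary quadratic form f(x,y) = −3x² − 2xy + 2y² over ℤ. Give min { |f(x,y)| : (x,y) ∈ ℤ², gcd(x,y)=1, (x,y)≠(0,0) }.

descent: ρ → (2,2,-3)  [lands on river]
river: ρ → (-3,4,1)
river: ρ → (1,4,-3)
river: ρ → (-3,2,2)
closes: descent 1, river 4
min |a| on river = 1

1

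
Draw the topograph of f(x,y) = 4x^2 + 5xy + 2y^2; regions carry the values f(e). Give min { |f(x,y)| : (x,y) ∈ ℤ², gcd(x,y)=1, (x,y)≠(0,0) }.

translate: b→-3 (≡5 mod 8), so (4,5,2)→(4,-3,1)
flip: (4,-3,1)→(1,3,4)
translate: b→1 (≡3 mod 2), so (1,3,4)→(1,1,2)
reduced (well bottom): (1,1,2) with a≤c, −a<b≤a
well minimum = a = 1

1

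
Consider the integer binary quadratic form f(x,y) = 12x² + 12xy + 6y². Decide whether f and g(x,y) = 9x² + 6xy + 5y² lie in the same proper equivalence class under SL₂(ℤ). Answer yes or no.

D₁ = -144, D₂ = -144
f: flip: (12,12,6)→(6,-12,12)
f: translate: b→0 (≡-12 mod 12), so (6,-12,12)→(6,0,6)
f: reduced (well bottom): (6,0,6) with a≤c, −a<b≤a
g: flip: (9,6,5)→(5,-6,9)
g: translate: b→4 (≡-6 mod 10), so (5,-6,9)→(5,4,8)
g: reduced (well bottom): (5,4,8) with a≤c, −a<b≤a
reduced forms (6, 0, 6) vs (5, 4, 8) ⇒ inequivalent

no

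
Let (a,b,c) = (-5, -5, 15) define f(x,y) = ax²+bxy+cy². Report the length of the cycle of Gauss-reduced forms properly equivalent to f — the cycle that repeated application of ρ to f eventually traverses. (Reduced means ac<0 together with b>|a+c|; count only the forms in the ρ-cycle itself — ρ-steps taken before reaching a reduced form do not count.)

D = 325, ⌊√D⌋ = 18
descent: ρ → (15,5,-5)
descent: ρ → (-5,15,5)  [lands on river]
river: ρ → (5,15,-5)
ρ-cycle length = 2 (tail of 2 descent steps not counted)

2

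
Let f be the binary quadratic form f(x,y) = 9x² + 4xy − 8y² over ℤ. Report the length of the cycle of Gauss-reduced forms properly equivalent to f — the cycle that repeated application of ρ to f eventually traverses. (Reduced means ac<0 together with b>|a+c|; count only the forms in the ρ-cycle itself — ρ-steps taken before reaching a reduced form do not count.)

D = 304, ⌊√D⌋ = 17
river: ρ → (-8,12,5)
river: ρ → (5,8,-12)
river: ρ → (-12,16,1)
river: ρ → (1,16,-12)
river: ρ → (-12,8,5)
river: ρ → (5,12,-8)
river: ρ → (-8,4,9)
river: ρ → (9,14,-3)
river: ρ → (-3,16,4)
river: ρ → (4,16,-3)
river: ρ → (-3,14,9)
river: ρ → (9,4,-8)
ρ-cycle length = 12 (tail of 0 descent steps not counted)

12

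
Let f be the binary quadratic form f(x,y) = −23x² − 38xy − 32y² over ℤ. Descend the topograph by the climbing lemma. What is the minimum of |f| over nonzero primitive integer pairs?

translate: b→-8 (≡38 mod 46), so (23,38,32)→(23,-8,17)
flip: (23,-8,17)→(17,8,23)
reduced (well bottom): (17,8,23) with a≤c, −a<b≤a
well minimum |f| = |-17| = 17 (negative-definite)

17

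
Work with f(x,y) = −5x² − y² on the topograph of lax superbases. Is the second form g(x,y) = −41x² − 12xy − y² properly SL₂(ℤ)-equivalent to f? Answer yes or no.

D₁ = -20, D₂ = -20
f is negative-definite; reduce −f:
−f: flip: (5,0,1)→(1,0,5)
−f: reduced (well bottom): (1,0,5) with a≤c, −a<b≤a
flip sign back: reduced form of f is (-1,0,-5)
g is negative-definite; reduce −g:
−g: flip: (41,12,1)→(1,-12,41)
−g: translate: b→0 (≡-12 mod 2), so (1,-12,41)→(1,0,5)
−g: reduced (well bottom): (1,0,5) with a≤c, −a<b≤a
flip sign back: reduced form of g is (-1,0,-5)
reduced forms (-1, 0, -5) vs (-1, 0, -5) ⇒ equivalent

yes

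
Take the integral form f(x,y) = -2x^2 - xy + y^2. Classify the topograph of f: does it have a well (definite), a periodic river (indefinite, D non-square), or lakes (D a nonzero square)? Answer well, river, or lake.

D = b²−4ac = (-1)² − 4·(-2)·1 = 9
D = 3² is a perfect square ⇒ form factors over ℤ ⇒ lakes

lake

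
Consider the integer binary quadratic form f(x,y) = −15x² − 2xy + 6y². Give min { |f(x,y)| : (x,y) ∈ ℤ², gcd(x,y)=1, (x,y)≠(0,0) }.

descent: ρ → (6,14,-7)  [lands on river]
river: ρ → (-7,14,6)
river: ρ → (6,10,-11)
river: ρ → (-11,12,5)
river: ρ → (5,18,-2)
river: ρ → (-2,18,5)
river: ρ → (5,12,-11)
river: ρ → (-11,10,6)
closes: descent 1, river 8
min |a| on river = 2

2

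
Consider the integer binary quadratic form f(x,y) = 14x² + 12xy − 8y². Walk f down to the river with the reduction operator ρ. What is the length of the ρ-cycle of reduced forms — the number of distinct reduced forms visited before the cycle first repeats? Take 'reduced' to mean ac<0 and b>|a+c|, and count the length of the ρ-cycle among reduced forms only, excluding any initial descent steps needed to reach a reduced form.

D = 592, ⌊√D⌋ = 24
river: ρ → (-8,20,6)
river: ρ → (6,16,-14)
river: ρ → (-14,12,8)
river: ρ → (8,20,-6)
river: ρ → (-6,16,14)
river: ρ → (14,12,-8)
ρ-cycle length = 6 (tail of 0 descent steps not counted)

6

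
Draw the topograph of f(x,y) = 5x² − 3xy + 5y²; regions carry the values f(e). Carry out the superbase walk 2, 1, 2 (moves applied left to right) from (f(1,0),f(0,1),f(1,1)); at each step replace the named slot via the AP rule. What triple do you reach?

start (5,5,7) = (f(1,0),f(0,1),f(1,1))
replace slot 2: 2·(5+7) − 5 = 19 → (5,19,7)
replace slot 1: 2·(19+7) − 5 = 47 → (47,19,7)
replace slot 2: 2·(47+7) − 19 = 89 → (47,89,7)

47,89,7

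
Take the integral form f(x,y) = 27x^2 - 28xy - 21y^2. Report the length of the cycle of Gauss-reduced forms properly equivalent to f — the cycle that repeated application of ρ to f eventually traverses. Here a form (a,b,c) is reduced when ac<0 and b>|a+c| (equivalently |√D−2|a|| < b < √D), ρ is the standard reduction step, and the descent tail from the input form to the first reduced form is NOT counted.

D = 3052, ⌊√D⌋ = 55
descent: ρ → (-21,28,27)  [lands on river]
river: ρ → (27,26,-22)
river: ρ → (-22,18,31)
river: ρ → (31,44,-9)
river: ρ → (-9,46,26)
river: ρ → (26,6,-29)
river: ρ → (-29,52,3)
river: ρ → (3,50,-46)
river: ρ → (-46,42,7)
river: ρ → (7,42,-46)
river: ρ → (-46,50,3)
river: ρ → (3,52,-29)
river: ρ → (-29,6,26)
river: ρ → (26,46,-9)
river: ρ → (-9,44,31)
river: ρ → (31,18,-22)
river: ρ → (-22,26,27)
river: ρ → (27,28,-21)
river: ρ → (-21,14,34)
river: ρ → (34,54,-1)
river: ρ → (-1,54,34)
river: ρ → (34,14,-21)
ρ-cycle length = 22 (tail of 1 descent step not counted)

22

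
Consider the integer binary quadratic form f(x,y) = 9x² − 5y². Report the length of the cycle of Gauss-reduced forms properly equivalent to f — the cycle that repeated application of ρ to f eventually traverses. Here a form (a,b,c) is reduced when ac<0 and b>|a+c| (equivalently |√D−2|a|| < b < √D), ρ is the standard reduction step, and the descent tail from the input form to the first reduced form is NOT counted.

D = 180, ⌊√D⌋ = 13
descent: ρ → (-5,10,4)  [lands on river]
river: ρ → (4,6,-9)
river: ρ → (-9,12,1)
river: ρ → (1,12,-9)
river: ρ → (-9,6,4)
river: ρ → (4,10,-5)
ρ-cycle length = 6 (tail of 1 descent step not counted)

6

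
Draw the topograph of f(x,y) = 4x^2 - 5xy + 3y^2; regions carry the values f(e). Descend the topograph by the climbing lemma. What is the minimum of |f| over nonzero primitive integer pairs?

translate: b→3 (≡-5 mod 8), so (4,-5,3)→(4,3,2)
flip: (4,3,2)→(2,-3,4)
translate: b→1 (≡-3 mod 4), so (2,-3,4)→(2,1,3)
reduced (well bottom): (2,1,3) with a≤c, −a<b≤a
well minimum = a = 2

2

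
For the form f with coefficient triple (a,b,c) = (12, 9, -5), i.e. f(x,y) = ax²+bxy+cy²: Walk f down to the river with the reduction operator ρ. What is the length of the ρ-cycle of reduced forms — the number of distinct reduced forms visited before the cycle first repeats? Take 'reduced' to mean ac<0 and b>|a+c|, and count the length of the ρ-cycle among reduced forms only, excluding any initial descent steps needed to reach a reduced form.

D = 321, ⌊√D⌋ = 17
river: ρ → (-5,11,10)
river: ρ → (10,9,-6)
river: ρ → (-6,15,4)
river: ρ → (4,17,-2)
river: ρ → (-2,15,12)
river: ρ → (12,9,-5)
ρ-cycle length = 6 (tail of 0 descent steps not counted)

6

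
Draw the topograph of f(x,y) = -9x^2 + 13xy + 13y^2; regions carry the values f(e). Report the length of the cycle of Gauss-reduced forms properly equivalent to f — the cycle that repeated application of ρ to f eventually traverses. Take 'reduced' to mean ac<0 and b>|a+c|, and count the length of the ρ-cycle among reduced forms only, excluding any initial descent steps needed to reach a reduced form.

D = 637, ⌊√D⌋ = 25
river: ρ → (13,13,-9)
river: ρ → (-9,23,3)
river: ρ → (3,25,-1)
river: ρ → (-1,25,3)
river: ρ → (3,23,-9)
river: ρ → (-9,13,13)
ρ-cycle length = 6 (tail of 0 descent steps not counted)

6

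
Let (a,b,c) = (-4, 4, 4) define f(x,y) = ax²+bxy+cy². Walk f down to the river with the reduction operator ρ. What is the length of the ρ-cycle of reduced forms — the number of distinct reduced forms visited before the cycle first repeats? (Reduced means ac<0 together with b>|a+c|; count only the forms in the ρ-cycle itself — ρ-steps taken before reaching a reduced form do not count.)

D = 80, ⌊√D⌋ = 8
river: ρ → (4,4,-4)
river: ρ → (-4,4,4)
ρ-cycle length = 2 (tail of 0 descent steps not counted)

2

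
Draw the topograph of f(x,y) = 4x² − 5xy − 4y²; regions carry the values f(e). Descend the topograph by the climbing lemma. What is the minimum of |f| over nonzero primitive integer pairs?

descent: ρ → (-4,5,4)  [lands on river]
river: ρ → (4,3,-5)
river: ρ → (-5,7,2)
river: ρ → (2,9,-1)
river: ρ → (-1,9,2)
river: ρ → (2,7,-5)
river: ρ → (-5,3,4)
river: ρ → (4,5,-4)
river: ρ → (-4,3,5)
river: ρ → (5,7,-2)
river: ρ → (-2,9,1)
river: ρ → (1,9,-2)
river: ρ → (-2,7,5)
river: ρ → (5,3,-4)
closes: descent 1, river 14
min |a| on river = 1

1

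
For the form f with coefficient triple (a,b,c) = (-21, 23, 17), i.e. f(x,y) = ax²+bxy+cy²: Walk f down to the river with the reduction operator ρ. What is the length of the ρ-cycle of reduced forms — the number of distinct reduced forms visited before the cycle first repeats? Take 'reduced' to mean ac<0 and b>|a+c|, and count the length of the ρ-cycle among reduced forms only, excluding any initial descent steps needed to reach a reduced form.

D = 1957, ⌊√D⌋ = 44
river: ρ → (17,11,-27)
river: ρ → (-27,43,1)
river: ρ → (1,43,-27)
river: ρ → (-27,11,17)
river: ρ → (17,23,-21)
river: ρ → (-21,19,19)
river: ρ → (19,19,-21)
river: ρ → (-21,23,17)
ρ-cycle length = 8 (tail of 0 descent steps not counted)

8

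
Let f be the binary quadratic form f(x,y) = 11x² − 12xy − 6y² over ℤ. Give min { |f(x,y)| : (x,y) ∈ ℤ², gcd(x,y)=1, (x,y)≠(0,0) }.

descent: ρ → (-6,12,11)  [lands on river]
river: ρ → (11,10,-7)
river: ρ → (-7,18,3)
river: ρ → (3,18,-7)
river: ρ → (-7,10,11)
river: ρ → (11,12,-6)
closes: descent 1, river 6
min |a| on river = 3

3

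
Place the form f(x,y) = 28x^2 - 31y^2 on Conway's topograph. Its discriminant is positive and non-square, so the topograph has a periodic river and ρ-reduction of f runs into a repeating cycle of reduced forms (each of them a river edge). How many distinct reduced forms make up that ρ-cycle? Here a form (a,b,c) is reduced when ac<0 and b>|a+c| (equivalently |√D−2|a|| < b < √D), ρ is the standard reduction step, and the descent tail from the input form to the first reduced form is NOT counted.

D = 3472, ⌊√D⌋ = 58
descent: ρ → (-31,0,28)
descent: ρ → (28,56,-3)  [lands on river]
river: ρ → (-3,58,9)
river: ρ → (9,50,-27)
river: ρ → (-27,58,1)
river: ρ → (1,58,-27)
river: ρ → (-27,50,9)
river: ρ → (9,58,-3)
river: ρ → (-3,56,28)
ρ-cycle length = 8 (tail of 2 descent steps not counted)

8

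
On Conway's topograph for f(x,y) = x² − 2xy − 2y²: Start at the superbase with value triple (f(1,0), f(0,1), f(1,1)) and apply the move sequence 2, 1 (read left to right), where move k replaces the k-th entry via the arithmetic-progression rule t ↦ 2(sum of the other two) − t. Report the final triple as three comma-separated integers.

start (1,-2,-3) = (f(1,0),f(0,1),f(1,1))
replace slot 2: 2·(1+(-3)) − (-2) = -2 → (1,-2,-3)
replace slot 1: 2·((-2)+(-3)) − 1 = -11 → (-11,-2,-3)

-11,-2,-3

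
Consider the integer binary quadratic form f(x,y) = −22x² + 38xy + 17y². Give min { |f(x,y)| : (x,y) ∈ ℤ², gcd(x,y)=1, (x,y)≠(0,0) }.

river: ρ → (17,30,-30)
river: ρ → (-30,30,17)
river: ρ → (17,38,-22)
river: ρ → (-22,50,5)
river: ρ → (5,50,-22)
river: ρ → (-22,38,17)
closes: descent 0, river 6
min |a| on river = 5

5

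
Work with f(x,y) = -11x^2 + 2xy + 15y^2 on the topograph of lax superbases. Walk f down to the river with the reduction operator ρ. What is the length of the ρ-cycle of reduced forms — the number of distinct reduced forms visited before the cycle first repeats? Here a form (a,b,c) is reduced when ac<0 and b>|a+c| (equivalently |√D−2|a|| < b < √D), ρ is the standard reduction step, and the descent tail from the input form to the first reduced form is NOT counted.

D = 664, ⌊√D⌋ = 25
descent: ρ → (15,-2,-11)
descent: ρ → (-11,24,2)  [lands on river]
river: ρ → (2,24,-11)
river: ρ → (-11,20,6)
river: ρ → (6,16,-17)
river: ρ → (-17,18,5)
river: ρ → (5,22,-9)
river: ρ → (-9,14,13)
river: ρ → (13,12,-10)
river: ρ → (-10,8,15)
river: ρ → (15,22,-3)
river: ρ → (-3,20,22)
river: ρ → (22,24,-1)
river: ρ → (-1,24,22)
river: ρ → (22,20,-3)
river: ρ → (-3,22,15)
river: ρ → (15,8,-10)
river: ρ → (-10,12,13)
river: ρ → (13,14,-9)
river: ρ → (-9,22,5)
river: ρ → (5,18,-17)
river: ρ → (-17,16,6)
river: ρ → (6,20,-11)
ρ-cycle length = 22 (tail of 2 descent steps not counted)

22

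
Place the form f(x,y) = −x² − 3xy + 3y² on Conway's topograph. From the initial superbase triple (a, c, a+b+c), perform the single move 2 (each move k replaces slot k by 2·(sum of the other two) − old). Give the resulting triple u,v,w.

start (-1,3,-1) = (f(1,0),f(0,1),f(1,1))
replace slot 2: 2·((-1)+(-1)) − 3 = -7 → (-1,-7,-1)

-1,-7,-1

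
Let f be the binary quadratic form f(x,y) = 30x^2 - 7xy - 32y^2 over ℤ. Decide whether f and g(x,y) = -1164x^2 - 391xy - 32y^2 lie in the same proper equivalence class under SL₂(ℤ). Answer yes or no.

D₁ = 3889, D₂ = 3889
river cycle of f (length 74): (-32, 7, 30), (30, 53, -9), (-9, 55, 24), (24, 41, -23), (-23, 51, 14), (14, 61, -3), (-3, 59, 34), (34, 9, -28), (-28, 47, 15), (15, 43, -34), … (64 more)
river cycle of g (length 74): (-32, 7, 30), (30, 53, -9), (-9, 55, 24), (24, 41, -23), (-23, 51, 14), (14, 61, -3), (-3, 59, 34), (34, 9, -28), (-28, 47, 15), (15, 43, -34), … (64 more)
cycles coincide ⇒ equivalent

yes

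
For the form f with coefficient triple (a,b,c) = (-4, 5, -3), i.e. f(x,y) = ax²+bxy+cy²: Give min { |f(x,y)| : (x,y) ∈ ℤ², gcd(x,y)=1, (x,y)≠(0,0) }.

translate: b→3 (≡-5 mod 8), so (4,-5,3)→(4,3,2)
flip: (4,3,2)→(2,-3,4)
translate: b→1 (≡-3 mod 4), so (2,-3,4)→(2,1,3)
reduced (well bottom): (2,1,3) with a≤c, −a<b≤a
well minimum |f| = |-2| = 2 (negative-definite)

2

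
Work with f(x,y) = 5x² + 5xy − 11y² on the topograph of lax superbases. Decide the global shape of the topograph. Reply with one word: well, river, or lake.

D = b²−4ac = 5² − 4·5·(-11) = 245
D > 0 non-square ⇒ indefinite ⇒ periodic river

river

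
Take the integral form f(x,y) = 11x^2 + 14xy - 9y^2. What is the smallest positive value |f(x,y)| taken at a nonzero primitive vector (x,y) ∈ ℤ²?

river: ρ → (-9,22,3)
river: ρ → (3,20,-16)
river: ρ → (-16,12,7)
river: ρ → (7,16,-12)
river: ρ → (-12,8,11)
river: ρ → (11,14,-9)
closes: descent 0, river 6
min |a| on river = 3

3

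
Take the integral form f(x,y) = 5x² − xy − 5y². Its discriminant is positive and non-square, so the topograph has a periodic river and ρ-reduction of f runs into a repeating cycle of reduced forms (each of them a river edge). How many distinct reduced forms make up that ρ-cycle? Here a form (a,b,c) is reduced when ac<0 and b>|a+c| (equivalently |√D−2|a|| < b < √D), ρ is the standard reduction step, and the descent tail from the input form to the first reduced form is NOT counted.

D = 101, ⌊√D⌋ = 10
descent: ρ → (-5,1,5)  [lands on river]
river: ρ → (5,9,-1)
river: ρ → (-1,9,5)
river: ρ → (5,1,-5)
river: ρ → (-5,9,1)
river: ρ → (1,9,-5)
ρ-cycle length = 6 (tail of 1 descent step not counted)

6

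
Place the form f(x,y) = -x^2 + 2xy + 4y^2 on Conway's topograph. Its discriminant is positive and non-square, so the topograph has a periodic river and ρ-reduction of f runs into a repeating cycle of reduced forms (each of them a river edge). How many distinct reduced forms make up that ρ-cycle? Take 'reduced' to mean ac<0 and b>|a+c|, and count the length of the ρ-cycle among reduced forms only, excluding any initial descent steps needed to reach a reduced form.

D = 20, ⌊√D⌋ = 4
descent: ρ → (4,-2,-1)
descent: ρ → (-1,4,1)  [lands on river]
river: ρ → (1,4,-1)
ρ-cycle length = 2 (tail of 2 descent steps not counted)

2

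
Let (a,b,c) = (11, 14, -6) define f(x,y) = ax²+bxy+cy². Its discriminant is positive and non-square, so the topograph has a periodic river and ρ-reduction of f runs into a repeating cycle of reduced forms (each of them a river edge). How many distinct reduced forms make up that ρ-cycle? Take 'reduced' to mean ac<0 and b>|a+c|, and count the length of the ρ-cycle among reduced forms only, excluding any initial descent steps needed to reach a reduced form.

D = 460, ⌊√D⌋ = 21
river: ρ → (-6,10,15)
river: ρ → (15,20,-1)
river: ρ → (-1,20,15)
river: ρ → (15,10,-6)
river: ρ → (-6,14,11)
river: ρ → (11,8,-9)
river: ρ → (-9,10,10)
river: ρ → (10,10,-9)
river: ρ → (-9,8,11)
river: ρ → (11,14,-6)
ρ-cycle length = 10 (tail of 0 descent steps not counted)

10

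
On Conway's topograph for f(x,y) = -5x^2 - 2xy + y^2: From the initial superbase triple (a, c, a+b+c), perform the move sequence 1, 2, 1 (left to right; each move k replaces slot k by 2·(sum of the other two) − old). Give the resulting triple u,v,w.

start (-5,1,-6) = (f(1,0),f(0,1),f(1,1))
replace slot 1: 2·(1+(-6)) − (-5) = -5 → (-5,1,-6)
replace slot 2: 2·((-5)+(-6)) − 1 = -23 → (-5,-23,-6)
replace slot 1: 2·((-23)+(-6)) − (-5) = -53 → (-53,-23,-6)

-53,-23,-6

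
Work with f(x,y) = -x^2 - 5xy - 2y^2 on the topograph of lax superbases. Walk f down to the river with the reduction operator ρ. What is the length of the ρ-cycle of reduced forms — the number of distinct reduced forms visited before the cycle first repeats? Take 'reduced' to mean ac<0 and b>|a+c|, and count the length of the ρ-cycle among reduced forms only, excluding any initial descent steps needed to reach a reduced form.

D = 17, ⌊√D⌋ = 4
descent: ρ → (-2,1,2)  [lands on river]
river: ρ → (2,3,-1)
river: ρ → (-1,3,2)
river: ρ → (2,1,-2)
river: ρ → (-2,3,1)
river: ρ → (1,3,-2)
ρ-cycle length = 6 (tail of 1 descent step not counted)

6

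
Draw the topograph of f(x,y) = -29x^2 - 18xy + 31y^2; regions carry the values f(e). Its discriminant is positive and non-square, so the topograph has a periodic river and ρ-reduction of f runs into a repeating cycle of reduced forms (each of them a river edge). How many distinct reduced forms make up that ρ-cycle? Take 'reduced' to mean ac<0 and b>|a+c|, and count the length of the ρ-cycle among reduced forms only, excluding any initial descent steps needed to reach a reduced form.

D = 3920, ⌊√D⌋ = 62
descent: ρ → (31,18,-29)  [lands on river]
river: ρ → (-29,40,20)
river: ρ → (20,40,-29)
river: ρ → (-29,18,31)
river: ρ → (31,44,-16)
river: ρ → (-16,52,19)
river: ρ → (19,62,-1)
river: ρ → (-1,62,19)
river: ρ → (19,52,-16)
river: ρ → (-16,44,31)
ρ-cycle length = 10 (tail of 1 descent step not counted)

10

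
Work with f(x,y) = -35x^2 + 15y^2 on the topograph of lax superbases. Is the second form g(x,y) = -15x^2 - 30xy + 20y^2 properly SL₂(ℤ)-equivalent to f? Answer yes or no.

D₁ = 2100, D₂ = 2100
river cycle of f (length 6): (15, 30, -20), (-20, 10, 25), (25, 40, -5), (-5, 40, 25), (25, 10, -20), (-20, 30, 15)
river cycle of g (length 6): (20, 30, -15), (-15, 30, 20), (20, 10, -25), (-25, 40, 5), (5, 40, -25), (-25, 10, 20)
cycles differ ⇒ inequivalent

no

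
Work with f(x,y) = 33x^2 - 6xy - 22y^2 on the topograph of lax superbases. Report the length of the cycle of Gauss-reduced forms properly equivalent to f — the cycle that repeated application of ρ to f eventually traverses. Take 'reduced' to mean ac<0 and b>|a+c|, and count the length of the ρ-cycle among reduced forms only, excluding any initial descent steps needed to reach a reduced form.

D = 2940, ⌊√D⌋ = 54
descent: ρ → (-22,50,5)  [lands on river]
river: ρ → (5,50,-22)
river: ρ → (-22,38,17)
river: ρ → (17,30,-30)
river: ρ → (-30,30,17)
river: ρ → (17,38,-22)
ρ-cycle length = 6 (tail of 1 descent step not counted)

6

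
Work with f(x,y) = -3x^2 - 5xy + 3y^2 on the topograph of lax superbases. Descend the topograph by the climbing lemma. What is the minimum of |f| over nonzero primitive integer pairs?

descent: ρ → (3,5,-3)  [lands on river]
river: ρ → (-3,7,1)
river: ρ → (1,7,-3)
river: ρ → (-3,5,3)
river: ρ → (3,7,-1)
river: ρ → (-1,7,3)
closes: descent 1, river 6
min |a| on river = 1

1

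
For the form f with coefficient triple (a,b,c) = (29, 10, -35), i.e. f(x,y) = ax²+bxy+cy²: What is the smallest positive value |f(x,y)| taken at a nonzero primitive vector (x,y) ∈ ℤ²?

river: ρ → (-35,60,4)
river: ρ → (4,60,-35)
river: ρ → (-35,10,29)
river: ρ → (29,48,-16)
river: ρ → (-16,48,29)
river: ρ → (29,10,-35)
closes: descent 0, river 6
min |a| on river = 4

4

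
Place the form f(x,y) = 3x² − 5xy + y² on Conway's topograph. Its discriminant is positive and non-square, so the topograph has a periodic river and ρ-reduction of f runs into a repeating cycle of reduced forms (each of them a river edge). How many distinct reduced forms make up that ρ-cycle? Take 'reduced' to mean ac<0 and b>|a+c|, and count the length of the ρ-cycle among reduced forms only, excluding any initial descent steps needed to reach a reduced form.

D = 13, ⌊√D⌋ = 3
descent: ρ → (1,3,-1)  [lands on river]
river: ρ → (-1,3,1)
ρ-cycle length = 2 (tail of 1 descent step not counted)

2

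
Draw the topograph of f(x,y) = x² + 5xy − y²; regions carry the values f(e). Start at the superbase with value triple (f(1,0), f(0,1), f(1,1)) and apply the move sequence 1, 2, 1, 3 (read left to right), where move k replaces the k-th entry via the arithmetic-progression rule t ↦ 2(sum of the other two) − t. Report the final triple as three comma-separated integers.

start (1,-1,5) = (f(1,0),f(0,1),f(1,1))
replace slot 1: 2·((-1)+5) − 1 = 7 → (7,-1,5)
replace slot 2: 2·(7+5) − (-1) = 25 → (7,25,5)
replace slot 1: 2·(25+5) − 7 = 53 → (53,25,5)
replace slot 3: 2·(53+25) − 5 = 151 → (53,25,151)

53,25,151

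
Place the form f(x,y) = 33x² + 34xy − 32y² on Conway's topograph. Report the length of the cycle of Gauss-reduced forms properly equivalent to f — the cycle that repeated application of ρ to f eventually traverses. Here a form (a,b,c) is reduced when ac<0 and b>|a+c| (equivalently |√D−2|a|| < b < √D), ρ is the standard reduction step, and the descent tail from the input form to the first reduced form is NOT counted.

D = 5380, ⌊√D⌋ = 73
river: ρ → (-32,30,35)
river: ρ → (35,40,-27)
river: ρ → (-27,68,7)
river: ρ → (7,72,-7)
river: ρ → (-7,68,27)
river: ρ → (27,40,-35)
river: ρ → (-35,30,32)
river: ρ → (32,34,-33)
river: ρ → (-33,32,33)
river: ρ → (33,34,-32)
ρ-cycle length = 10 (tail of 0 descent steps not counted)

10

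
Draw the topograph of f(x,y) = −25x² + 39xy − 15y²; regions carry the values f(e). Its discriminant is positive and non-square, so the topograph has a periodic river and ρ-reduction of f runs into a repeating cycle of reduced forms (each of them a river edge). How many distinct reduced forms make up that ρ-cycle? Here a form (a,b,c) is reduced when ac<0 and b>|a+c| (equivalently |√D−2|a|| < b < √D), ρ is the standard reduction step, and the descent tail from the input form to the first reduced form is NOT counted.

D = 21, ⌊√D⌋ = 4
descent: ρ → (-15,-9,-1)
descent: ρ → (-1,3,3)  [lands on river]
river: ρ → (3,3,-1)
ρ-cycle length = 2 (tail of 2 descent steps not counted)

2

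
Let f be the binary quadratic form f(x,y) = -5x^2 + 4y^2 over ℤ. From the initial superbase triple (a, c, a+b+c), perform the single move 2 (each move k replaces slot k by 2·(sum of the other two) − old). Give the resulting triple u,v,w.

start (-5,4,-1) = (f(1,0),f(0,1),f(1,1))
replace slot 2: 2·((-5)+(-1)) − 4 = -16 → (-5,-16,-1)

-5,-16,-1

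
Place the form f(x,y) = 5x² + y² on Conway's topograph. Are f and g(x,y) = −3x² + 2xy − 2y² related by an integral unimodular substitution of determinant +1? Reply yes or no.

D₁ = -20, D₂ = -20
f: flip: (5,0,1)→(1,0,5)
f: reduced (well bottom): (1,0,5) with a≤c, −a<b≤a
g is negative-definite; reduce −g:
−g: flip: (3,-2,2)→(2,2,3)
−g: reduced (well bottom): (2,2,3) with a≤c, −a<b≤a
flip sign back: reduced form of g is (-2,-2,-3)
reduced forms (1, 0, 5) vs (-2, -2, -3) ⇒ inequivalent

no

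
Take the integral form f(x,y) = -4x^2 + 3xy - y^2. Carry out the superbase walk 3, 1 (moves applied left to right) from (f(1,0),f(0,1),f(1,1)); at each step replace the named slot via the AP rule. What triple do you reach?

start (-4,-1,-2) = (f(1,0),f(0,1),f(1,1))
replace slot 3: 2·((-4)+(-1)) − (-2) = -8 → (-4,-1,-8)
replace slot 1: 2·((-1)+(-8)) − (-4) = -14 → (-14,-1,-8)

-14,-1,-8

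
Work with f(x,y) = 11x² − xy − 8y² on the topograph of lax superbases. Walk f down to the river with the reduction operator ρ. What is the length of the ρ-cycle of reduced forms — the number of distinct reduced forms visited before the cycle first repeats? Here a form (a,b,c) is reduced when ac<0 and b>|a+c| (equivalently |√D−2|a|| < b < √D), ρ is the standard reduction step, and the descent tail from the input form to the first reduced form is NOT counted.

D = 353, ⌊√D⌋ = 18
descent: ρ → (-8,17,2)  [lands on river]
river: ρ → (2,15,-16)
river: ρ → (-16,17,1)
river: ρ → (1,17,-16)
river: ρ → (-16,15,2)
river: ρ → (2,17,-8)
river: ρ → (-8,15,4)
river: ρ → (4,17,-4)
river: ρ → (-4,15,8)
river: ρ → (8,17,-2)
river: ρ → (-2,15,16)
river: ρ → (16,17,-1)
river: ρ → (-1,17,16)
river: ρ → (16,15,-2)
river: ρ → (-2,17,8)
river: ρ → (8,15,-4)
river: ρ → (-4,17,4)
river: ρ → (4,15,-8)
ρ-cycle length = 18 (tail of 1 descent step not counted)

18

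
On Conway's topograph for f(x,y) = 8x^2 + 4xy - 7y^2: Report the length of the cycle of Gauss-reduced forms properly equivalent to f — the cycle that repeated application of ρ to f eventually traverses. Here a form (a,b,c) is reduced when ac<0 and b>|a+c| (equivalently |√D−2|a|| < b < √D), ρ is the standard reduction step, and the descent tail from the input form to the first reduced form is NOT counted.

D = 240, ⌊√D⌋ = 15
river: ρ → (-7,10,5)
river: ρ → (5,10,-7)
river: ρ → (-7,4,8)
river: ρ → (8,12,-3)
river: ρ → (-3,12,8)
river: ρ → (8,4,-7)
ρ-cycle length = 6 (tail of 0 descent steps not counted)

6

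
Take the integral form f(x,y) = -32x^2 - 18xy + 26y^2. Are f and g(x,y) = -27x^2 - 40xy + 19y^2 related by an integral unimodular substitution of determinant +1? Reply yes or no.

D₁ = 3652, D₂ = 3652
river cycle of f (length 32): (26, 18, -32), (-32, 46, 12), (12, 50, -24), (-24, 46, 16), (16, 50, -18), (-18, 58, 4), (4, 54, -46), (-46, 38, 12), (12, 58, -6), (-6, 50, 48), … (22 more)
river cycle of g (length 32): (19, 40, -27), (-27, 14, 32), (32, 50, -9), (-9, 58, 8), (8, 54, -23), (-23, 38, 24), (24, 58, -3), (-3, 56, 43), (43, 30, -16), (-16, 34, 39), … (22 more)
cycles differ ⇒ inequivalent

no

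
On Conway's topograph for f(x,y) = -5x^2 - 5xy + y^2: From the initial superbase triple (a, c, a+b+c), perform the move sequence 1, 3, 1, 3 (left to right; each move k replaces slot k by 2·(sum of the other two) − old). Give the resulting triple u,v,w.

start (-5,1,-9) = (f(1,0),f(0,1),f(1,1))
replace slot 1: 2·(1+(-9)) − (-5) = -11 → (-11,1,-9)
replace slot 3: 2·((-11)+1) − (-9) = -11 → (-11,1,-11)
replace slot 1: 2·(1+(-11)) − (-11) = -9 → (-9,1,-11)
replace slot 3: 2·((-9)+1) − (-11) = -5 → (-9,1,-5)

-9,1,-5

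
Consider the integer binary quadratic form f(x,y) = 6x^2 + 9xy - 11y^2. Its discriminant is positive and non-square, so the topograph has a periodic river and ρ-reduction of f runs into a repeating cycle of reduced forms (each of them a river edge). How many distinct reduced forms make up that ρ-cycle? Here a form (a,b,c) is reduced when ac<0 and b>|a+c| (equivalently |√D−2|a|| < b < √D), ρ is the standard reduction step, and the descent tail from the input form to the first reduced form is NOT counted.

D = 345, ⌊√D⌋ = 18
river: ρ → (-11,13,4)
river: ρ → (4,11,-14)
river: ρ → (-14,17,1)
river: ρ → (1,17,-14)
river: ρ → (-14,11,4)
river: ρ → (4,13,-11)
river: ρ → (-11,9,6)
river: ρ → (6,15,-5)
river: ρ → (-5,15,6)
river: ρ → (6,9,-11)
ρ-cycle length = 10 (tail of 0 descent steps not counted)

10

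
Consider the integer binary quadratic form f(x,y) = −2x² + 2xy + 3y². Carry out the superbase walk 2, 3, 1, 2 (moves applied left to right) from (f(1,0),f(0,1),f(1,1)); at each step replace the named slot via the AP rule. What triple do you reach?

start (-2,3,3) = (f(1,0),f(0,1),f(1,1))
replace slot 2: 2·((-2)+3) − 3 = -1 → (-2,-1,3)
replace slot 3: 2·((-2)+(-1)) − 3 = -9 → (-2,-1,-9)
replace slot 1: 2·((-1)+(-9)) − (-2) = -18 → (-18,-1,-9)
replace slot 2: 2·((-18)+(-9)) − (-1) = -53 → (-18,-53,-9)

-18,-53,-9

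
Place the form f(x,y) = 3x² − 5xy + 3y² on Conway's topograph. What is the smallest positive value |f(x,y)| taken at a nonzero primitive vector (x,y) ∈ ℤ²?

translate: b→1 (≡-5 mod 6), so (3,-5,3)→(3,1,1)
flip: (3,1,1)→(1,-1,3)
translate: b→1 (≡-1 mod 2), so (1,-1,3)→(1,1,3)
reduced (well bottom): (1,1,3) with a≤c, −a<b≤a
well minimum = a = 1

1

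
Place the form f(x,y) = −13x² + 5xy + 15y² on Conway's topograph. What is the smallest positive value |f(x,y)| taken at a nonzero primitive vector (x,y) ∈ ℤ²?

river: ρ → (15,25,-3)
river: ρ → (-3,23,23)
river: ρ → (23,23,-3)
river: ρ → (-3,25,15)
river: ρ → (15,5,-13)
river: ρ → (-13,21,7)
river: ρ → (7,21,-13)
river: ρ → (-13,5,15)
closes: descent 0, river 8
min |a| on river = 3

3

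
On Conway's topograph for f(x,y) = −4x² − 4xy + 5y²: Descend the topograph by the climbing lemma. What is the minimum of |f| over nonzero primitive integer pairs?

descent: ρ → (5,4,-4)  [lands on river]
river: ρ → (-4,4,5)
river: ρ → (5,6,-3)
river: ρ → (-3,6,5)
closes: descent 1, river 4
min |a| on river = 3

3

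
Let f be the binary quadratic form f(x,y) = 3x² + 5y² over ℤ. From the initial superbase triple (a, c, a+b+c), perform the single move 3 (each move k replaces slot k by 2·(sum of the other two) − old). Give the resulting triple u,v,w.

start (3,5,8) = (f(1,0),f(0,1),f(1,1))
replace slot 3: 2·(3+5) − 8 = 8 → (3,5,8)

3,5,8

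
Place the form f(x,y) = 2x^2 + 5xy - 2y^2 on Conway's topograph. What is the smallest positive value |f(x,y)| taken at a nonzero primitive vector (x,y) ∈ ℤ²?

river: ρ → (-2,3,4)
river: ρ → (4,5,-1)
river: ρ → (-1,5,4)
river: ρ → (4,3,-2)
river: ρ → (-2,5,2)
river: ρ → (2,3,-4)
river: ρ → (-4,5,1)
river: ρ → (1,5,-4)
river: ρ → (-4,3,2)
river: ρ → (2,5,-2)
closes: descent 0, river 10
min |a| on river = 1

1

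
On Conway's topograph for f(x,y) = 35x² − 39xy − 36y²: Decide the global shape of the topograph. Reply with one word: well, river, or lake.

D = b²−4ac = (-39)² − 4·35·(-36) = 6561
D = 81² is a perfect square ⇒ form factors over ℤ ⇒ lakes

lake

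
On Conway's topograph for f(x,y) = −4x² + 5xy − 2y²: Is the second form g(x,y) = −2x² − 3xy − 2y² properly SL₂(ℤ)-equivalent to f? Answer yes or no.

D₁ = -7, D₂ = -7
f is negative-definite; reduce −f:
−f: translate: b→3 (≡-5 mod 8), so (4,-5,2)→(4,3,1)
−f: flip: (4,3,1)→(1,-3,4)
−f: translate: b→1 (≡-3 mod 2), so (1,-3,4)→(1,1,2)
−f: reduced (well bottom): (1,1,2) with a≤c, −a<b≤a
flip sign back: reduced form of f is (-1,-1,-2)
g is negative-definite; reduce −g:
−g: translate: b→-1 (≡3 mod 4), so (2,3,2)→(2,-1,1)
−g: flip: (2,-1,1)→(1,1,2)
−g: reduced (well bottom): (1,1,2) with a≤c, −a<b≤a
flip sign back: reduced form of g is (-1,-1,-2)
reduced forms (-1, -1, -2) vs (-1, -1, -2) ⇒ equivalent

yes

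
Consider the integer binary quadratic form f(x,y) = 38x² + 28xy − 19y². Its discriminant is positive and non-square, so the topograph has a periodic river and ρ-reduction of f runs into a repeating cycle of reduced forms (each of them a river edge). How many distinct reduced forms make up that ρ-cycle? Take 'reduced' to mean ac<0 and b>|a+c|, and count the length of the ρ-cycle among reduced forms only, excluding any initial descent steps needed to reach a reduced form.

D = 3672, ⌊√D⌋ = 60
river: ρ → (-19,48,18)
river: ρ → (18,60,-1)
river: ρ → (-1,60,18)
river: ρ → (18,48,-19)
river: ρ → (-19,28,38)
river: ρ → (38,48,-9)
river: ρ → (-9,60,2)
river: ρ → (2,60,-9)
river: ρ → (-9,48,38)
river: ρ → (38,28,-19)
ρ-cycle length = 10 (tail of 0 descent steps not counted)

10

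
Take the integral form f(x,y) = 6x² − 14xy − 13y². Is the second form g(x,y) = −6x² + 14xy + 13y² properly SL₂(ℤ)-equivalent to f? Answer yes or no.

D₁ = 508, D₂ = 508
river cycle of f (length 12): (-13, 14, 6), (6, 22, -1), (-1, 22, 6), (6, 14, -13), (-13, 12, 7), (7, 16, -9), (-9, 20, 3), (3, 22, -2), (-2, 22, 3), (3, 20, -9), … (2 more)
river cycle of g (length 12): (13, 12, -7), (-7, 16, 9), (9, 20, -3), (-3, 22, 2), (2, 22, -3), (-3, 20, 9), (9, 16, -7), (-7, 12, 13), (13, 14, -6), (-6, 22, 1), … (2 more)
cycles differ ⇒ inequivalent

no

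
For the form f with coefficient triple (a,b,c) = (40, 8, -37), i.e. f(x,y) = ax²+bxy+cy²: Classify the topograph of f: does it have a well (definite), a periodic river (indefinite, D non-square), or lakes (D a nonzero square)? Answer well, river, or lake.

D = b²−4ac = 8² − 4·40·(-37) = 5984
D > 0 non-square ⇒ indefinite ⇒ periodic river

river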